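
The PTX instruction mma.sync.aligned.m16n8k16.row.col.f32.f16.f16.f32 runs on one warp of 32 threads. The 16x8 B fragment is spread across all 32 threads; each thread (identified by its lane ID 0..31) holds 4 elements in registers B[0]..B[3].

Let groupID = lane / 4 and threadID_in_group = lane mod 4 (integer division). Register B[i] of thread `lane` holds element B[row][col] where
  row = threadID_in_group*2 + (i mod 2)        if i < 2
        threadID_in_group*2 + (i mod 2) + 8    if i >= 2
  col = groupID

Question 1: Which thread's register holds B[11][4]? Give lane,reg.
c=4->g=4  r=11->rb=1,t=1,b0=1
L=4*4+1=17  i=1*2+1=3

17,3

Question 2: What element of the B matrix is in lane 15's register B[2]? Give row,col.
14,3

L=15->g=15>>2=3, t=15&3=3
[2]->row 3·2+0+8=14  col g=3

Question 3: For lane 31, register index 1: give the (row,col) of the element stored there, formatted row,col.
lane 31: gr=7 (31/4), th=3 (31%4)
i=1: r=3*2+1+0=7, c=gr=7

7,7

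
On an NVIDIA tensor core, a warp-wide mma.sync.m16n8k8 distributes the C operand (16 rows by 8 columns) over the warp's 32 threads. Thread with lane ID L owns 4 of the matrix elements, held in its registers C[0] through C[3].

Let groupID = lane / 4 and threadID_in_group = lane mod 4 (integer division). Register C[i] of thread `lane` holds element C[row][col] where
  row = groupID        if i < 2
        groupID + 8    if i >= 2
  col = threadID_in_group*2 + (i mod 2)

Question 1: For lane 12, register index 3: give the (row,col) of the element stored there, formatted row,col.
lane 12->12/4=3, 12 mod 4=0
i=3  r:3+8->11  c:2·0+1->1

11,1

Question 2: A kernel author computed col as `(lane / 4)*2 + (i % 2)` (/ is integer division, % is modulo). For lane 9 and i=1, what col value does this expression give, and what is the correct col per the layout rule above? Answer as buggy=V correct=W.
buggy=5 correct=3

`(lane / 4)*2 + (i % 2)`[9,1]->5
lane 9: gid=2 (9/4), tid=1 (9%4)
i=1: r=2+0=2, c=1*2+1=3
col: 5 vs 3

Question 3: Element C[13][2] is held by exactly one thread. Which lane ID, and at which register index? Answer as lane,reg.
21,2

r=13⇒gr=5,Rb=1  c=2⇒th=1,odd=0
L=5*4+1=21  i=1*2+0=2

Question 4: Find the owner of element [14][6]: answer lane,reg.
r=14⇒gr=6,Rb=1  c=6⇒th=3,odd=0
L=6*4+3=27  i=1*2+0=2

27,2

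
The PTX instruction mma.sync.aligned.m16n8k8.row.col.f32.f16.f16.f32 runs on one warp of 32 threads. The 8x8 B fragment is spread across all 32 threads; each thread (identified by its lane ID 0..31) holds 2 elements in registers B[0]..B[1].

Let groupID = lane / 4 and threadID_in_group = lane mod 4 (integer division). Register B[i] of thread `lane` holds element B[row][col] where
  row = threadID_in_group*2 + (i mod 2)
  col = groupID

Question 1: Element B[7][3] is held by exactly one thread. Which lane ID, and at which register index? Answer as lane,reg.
c: 3->gid=3  r: 7->tid=3,i&1=1
L=3*4+3=15  i=1=1

15,1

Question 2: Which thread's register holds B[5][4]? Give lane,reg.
18,1

c: 4->gid=4  r: 5->tid=2,i&1=1
L=4*4+2=18  i=1=1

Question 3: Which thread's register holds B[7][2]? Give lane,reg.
c=2⇒gr=2  r=7⇒th=3,odd=1
L=2*4+3=11  i=1=1

11,1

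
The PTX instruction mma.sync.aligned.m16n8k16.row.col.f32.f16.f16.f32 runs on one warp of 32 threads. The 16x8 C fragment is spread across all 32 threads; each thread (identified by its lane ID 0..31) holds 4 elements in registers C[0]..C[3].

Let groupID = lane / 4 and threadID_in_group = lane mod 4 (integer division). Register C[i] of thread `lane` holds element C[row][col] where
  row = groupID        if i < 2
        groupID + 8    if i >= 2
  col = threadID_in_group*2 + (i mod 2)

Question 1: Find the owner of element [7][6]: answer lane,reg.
31,0

r=7→G=7,rhi=0  c=6→T=3,p=0
L=7*4+3=31  i=0*2+0=0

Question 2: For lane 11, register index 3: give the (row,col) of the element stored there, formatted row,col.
11: gr=2,th=3
[3] (2+8,3*2+1) = (10,7)

10,7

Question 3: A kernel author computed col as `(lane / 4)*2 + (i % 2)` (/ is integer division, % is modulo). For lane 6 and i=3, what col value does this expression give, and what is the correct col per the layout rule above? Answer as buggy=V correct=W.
`(lane / 4)*2 + (i % 2)`[6,3]→3
6: G=1,T=2
[3] (1+8,2*2+1) = (9,5)
col: 3 vs 5

buggy=3 correct=5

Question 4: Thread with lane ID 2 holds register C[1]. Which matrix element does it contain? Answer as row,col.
0,5

2: G=0,T=2
[1] (0+0,2*2+1) = (0,5)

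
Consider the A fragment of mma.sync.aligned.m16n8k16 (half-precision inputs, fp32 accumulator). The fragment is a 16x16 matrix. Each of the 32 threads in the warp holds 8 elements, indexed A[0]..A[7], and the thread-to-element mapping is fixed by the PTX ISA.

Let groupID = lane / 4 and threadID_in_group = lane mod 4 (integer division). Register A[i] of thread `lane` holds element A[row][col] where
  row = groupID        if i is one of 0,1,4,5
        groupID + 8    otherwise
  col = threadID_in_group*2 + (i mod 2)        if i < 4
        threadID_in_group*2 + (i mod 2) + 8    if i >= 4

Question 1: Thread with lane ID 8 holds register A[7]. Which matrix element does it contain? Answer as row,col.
lane 8=>8/4=2, 8 mod 4=0
i=7  r:2+8=>10  c:2·0+1+8=>9

10,9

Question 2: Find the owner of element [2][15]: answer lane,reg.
r=2->g=2,rb=0  c=15->cb=1,t=3,b0=1
L=2*4+3=11  i=1*4+0*2+1=5

11,5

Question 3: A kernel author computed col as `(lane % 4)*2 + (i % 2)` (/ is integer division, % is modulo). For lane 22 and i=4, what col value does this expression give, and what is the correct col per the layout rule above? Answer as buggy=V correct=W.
`(lane % 4)*2 + (i % 2)`[22,4]⇒4
lane 22: gr=5 (22/4), th=2 (22%4)
i=4: r=5+0=5, c=2*2+0+8=12
col: 4 vs 12

buggy=4 correct=12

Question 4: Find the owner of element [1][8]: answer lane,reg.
r:1=>grp=1,rB=0  c:8=>cB=1,tig=0,lo=0
L=1*4+0=4  i=1*4+0*2+0=4

4,4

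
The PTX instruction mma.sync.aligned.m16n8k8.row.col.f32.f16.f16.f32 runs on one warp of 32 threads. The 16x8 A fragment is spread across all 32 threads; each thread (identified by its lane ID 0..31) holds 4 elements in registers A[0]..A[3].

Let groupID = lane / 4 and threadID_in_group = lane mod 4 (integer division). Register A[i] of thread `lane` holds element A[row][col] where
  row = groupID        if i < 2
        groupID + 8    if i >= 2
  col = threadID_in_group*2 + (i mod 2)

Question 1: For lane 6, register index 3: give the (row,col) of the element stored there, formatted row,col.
9,5

lane 6->6/4=1, 6 mod 4=2
i=3  r:1+8->9  c:2·2+1->5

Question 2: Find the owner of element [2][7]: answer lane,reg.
r:2=>grp=2,rB=0  c:7=>tig=3,lo=1
L=2*4+3=11  i=0*2+1=1

11,1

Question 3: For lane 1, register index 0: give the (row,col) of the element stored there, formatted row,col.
0,2

L=1⇒gr=1>>2=0, th=1&3=1
[0]⇒row 0+0=0  col 1·2+0=2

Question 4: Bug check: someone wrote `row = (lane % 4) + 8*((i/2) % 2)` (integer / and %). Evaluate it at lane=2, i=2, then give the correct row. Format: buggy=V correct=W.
buggy=10 correct=8

`(lane % 4) + 8*((i/2) % 2)`[2,2]⇒10
lane 2⇒2/4=0, 2 mod 4=2
i=2  r:0+8⇒8  c:2·2+0⇒4
row: 10 vs 8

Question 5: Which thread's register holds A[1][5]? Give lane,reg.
6,1

r=1->g=1,rb=0  c=5->t=2,b0=1
L=1*4+2=6  i=0*2+1=1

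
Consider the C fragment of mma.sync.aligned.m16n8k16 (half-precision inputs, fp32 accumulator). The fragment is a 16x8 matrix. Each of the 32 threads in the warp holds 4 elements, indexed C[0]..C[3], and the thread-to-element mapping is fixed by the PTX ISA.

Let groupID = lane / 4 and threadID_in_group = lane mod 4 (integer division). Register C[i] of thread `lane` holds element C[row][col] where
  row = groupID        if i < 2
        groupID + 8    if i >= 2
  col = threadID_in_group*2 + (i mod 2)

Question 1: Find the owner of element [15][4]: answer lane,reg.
r=15⇒gr=7,Rb=1  c=4⇒th=2,odd=0
L=7*4+2=30  i=1*2+0=2

30,2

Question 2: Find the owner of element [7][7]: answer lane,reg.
r:7=>grp=7,rB=0  c:7=>tig=3,lo=1
L=7*4+3=31  i=0*2+1=1

31,1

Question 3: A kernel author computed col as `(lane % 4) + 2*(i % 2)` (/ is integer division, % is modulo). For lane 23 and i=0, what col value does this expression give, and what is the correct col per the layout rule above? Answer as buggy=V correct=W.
`(lane % 4) + 2*(i % 2)`[23,0]->3
lane 23->23/4=5, 23 mod 4=3
i=0  r:5+0->5  c:2·3+0->6
col: 3 vs 6

buggy=3 correct=6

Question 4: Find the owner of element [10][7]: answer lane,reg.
r=10⇒gr=2,Rb=1  c=7⇒th=3,odd=1
L=2*4+3=11  i=1*2+1=3

11,3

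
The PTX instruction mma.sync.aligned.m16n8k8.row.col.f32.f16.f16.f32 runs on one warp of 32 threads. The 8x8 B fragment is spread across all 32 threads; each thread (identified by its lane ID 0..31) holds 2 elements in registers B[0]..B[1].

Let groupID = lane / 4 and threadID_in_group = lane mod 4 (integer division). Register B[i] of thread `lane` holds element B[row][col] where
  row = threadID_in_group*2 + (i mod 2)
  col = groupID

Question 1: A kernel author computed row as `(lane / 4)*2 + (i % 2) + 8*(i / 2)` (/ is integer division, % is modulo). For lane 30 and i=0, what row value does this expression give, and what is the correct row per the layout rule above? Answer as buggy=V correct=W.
`(lane / 4)*2 + (i % 2) + 8*(i / 2)`[30,0]=>14
lane 30: grp=7 (30/4), tig=2 (30%4)
i=0: r=2*2+0=4, c=grp=7
row: 14 vs 4

buggy=14 correct=4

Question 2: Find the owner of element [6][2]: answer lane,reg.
11,0

c: 2->gid=2  r: 6->tid=3,i&1=0
L=2*4+3=11  i=0=0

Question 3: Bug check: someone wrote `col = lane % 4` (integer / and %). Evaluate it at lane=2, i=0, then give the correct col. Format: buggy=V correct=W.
`lane % 4`[2,0]->2
lane 2->2/4=0, 2 mod 4=2
i=0  r:2·2+0->4  c:0
col: 2 vs 0

buggy=2 correct=0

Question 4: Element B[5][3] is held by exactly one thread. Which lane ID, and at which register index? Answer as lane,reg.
14,1

c:3=>grp=3  r:5=>tig=2,lo=1
L=3*4+2=14  i=1=1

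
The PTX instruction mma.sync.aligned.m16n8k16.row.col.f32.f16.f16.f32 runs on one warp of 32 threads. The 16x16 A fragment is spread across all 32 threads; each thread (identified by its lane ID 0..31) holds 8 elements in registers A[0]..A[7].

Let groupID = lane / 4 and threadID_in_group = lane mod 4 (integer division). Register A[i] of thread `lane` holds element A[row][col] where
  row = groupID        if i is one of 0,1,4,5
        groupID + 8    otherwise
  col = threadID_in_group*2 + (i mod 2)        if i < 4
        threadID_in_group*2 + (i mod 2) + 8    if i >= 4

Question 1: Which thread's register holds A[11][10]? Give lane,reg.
r:11=>grp=3,rB=1  c:10=>cB=1,tig=1,lo=0
L=3*4+1=13  i=1*4+1*2+0=6

13,6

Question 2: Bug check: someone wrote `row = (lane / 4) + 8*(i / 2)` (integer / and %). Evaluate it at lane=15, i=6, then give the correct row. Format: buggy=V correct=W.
`(lane / 4) + 8*(i / 2)`[15,6]->27
15: gid=3,tid=3
[6] (3+8,3*2+0+8) = (11,14)
row: 27 vs 11

buggy=27 correct=11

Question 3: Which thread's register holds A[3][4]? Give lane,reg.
r=3→G=3,rhi=0  c=4→chi=0,T=2,p=0
L=3*4+2=14  i=0*4+0*2+0=0

14,0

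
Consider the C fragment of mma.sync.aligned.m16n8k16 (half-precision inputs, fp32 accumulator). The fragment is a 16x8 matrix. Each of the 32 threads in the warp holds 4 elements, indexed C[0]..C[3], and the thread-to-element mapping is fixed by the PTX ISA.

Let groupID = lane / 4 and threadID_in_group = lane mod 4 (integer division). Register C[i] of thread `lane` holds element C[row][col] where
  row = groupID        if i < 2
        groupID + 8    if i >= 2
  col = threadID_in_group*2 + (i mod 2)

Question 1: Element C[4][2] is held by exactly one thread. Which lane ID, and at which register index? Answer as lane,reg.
r=4->g=4,rb=0  c=2->t=1,b0=0
L=4*4+1=17  i=0*2+0=0

17,0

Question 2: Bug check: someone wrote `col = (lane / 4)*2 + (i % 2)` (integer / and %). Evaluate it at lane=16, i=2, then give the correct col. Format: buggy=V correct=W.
buggy=8 correct=0

`(lane / 4)*2 + (i % 2)`[16,2]->8
L=16->g=16>>2=4, t=16&3=0
[2]->row 4+8=12  col 0·2+0=0
col: 8 vs 0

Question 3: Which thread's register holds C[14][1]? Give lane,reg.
r:14=>grp=6,rB=1  c:1=>tig=0,lo=1
L=6*4+0=24  i=1*2+1=3

24,3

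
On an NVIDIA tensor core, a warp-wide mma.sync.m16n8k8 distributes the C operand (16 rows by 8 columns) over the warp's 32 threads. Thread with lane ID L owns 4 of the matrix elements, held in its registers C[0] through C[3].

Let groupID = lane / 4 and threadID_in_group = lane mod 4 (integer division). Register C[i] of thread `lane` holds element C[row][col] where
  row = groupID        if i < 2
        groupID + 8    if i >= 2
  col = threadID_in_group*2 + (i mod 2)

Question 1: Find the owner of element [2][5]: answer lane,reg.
10,1

r:2=>grp=2,rB=0  c:5=>tig=2,lo=1
L=2*4+2=10  i=0*2+1=1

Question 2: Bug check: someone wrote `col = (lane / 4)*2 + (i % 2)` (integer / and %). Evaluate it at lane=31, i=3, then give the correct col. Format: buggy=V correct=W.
buggy=15 correct=7

`(lane / 4)*2 + (i % 2)`[31,3]->15
lane 31: g=7 (31/4), t=3 (31%4)
i=3: r=7+8=15, c=3*2+1=7
col: 15 vs 7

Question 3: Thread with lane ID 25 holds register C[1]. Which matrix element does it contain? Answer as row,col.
6,3

L=25->gid=25>>2=6, tid=25&3=1
[1]->row 6+0=6  col 1·2+1=3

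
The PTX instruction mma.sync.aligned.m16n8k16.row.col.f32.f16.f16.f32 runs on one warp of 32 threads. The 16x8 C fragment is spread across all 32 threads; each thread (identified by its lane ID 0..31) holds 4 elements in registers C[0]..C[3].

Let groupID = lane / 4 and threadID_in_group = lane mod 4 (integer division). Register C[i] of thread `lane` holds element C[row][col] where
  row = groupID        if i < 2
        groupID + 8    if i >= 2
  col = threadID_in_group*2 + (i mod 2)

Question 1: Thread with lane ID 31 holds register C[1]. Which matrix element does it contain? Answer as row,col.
7,7

lane 31=>31/4=7, 31 mod 4=3
i=1  r:7+0=>7  c:2·3+1=>7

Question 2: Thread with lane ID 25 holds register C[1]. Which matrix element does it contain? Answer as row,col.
25: gid=6,tid=1
[1] (6+0,1*2+1) = (6,3)

6,3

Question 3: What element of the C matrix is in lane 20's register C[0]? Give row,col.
5,0

lane 20: gr=5 (20/4), th=0 (20%4)
i=0: r=5+0=5, c=0*2+0=0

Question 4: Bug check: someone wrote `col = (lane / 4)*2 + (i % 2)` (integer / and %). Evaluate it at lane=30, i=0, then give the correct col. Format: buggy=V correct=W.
`(lane / 4)*2 + (i % 2)`[30,0]->14
L=30->g=30>>2=7, t=30&3=2
[0]->row 7+0=7  col 2·2+0=4
col: 14 vs 4

buggy=14 correct=4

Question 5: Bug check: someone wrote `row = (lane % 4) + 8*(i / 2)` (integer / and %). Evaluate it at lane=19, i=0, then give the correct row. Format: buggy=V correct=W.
buggy=3 correct=4

`(lane % 4) + 8*(i / 2)`[19,0]→3
L=19→G=19>>2=4, T=19&3=3
[0]→row 4+0=4  col 3·2+0=6
row: 3 vs 4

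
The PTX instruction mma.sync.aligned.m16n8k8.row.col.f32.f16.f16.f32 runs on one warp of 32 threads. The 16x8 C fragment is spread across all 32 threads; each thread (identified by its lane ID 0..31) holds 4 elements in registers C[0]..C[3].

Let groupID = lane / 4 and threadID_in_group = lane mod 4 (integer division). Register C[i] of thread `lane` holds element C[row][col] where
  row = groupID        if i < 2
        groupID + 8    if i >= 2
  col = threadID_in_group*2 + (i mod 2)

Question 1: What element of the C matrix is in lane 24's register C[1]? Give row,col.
6,1

lane 24=>24/4=6, 24 mod 4=0
i=1  r:6+0=>6  c:2·0+1=>1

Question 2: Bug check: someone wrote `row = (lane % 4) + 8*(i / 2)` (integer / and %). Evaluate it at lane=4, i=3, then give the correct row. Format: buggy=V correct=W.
buggy=8 correct=9

`(lane % 4) + 8*(i / 2)`[4,3]⇒8
4: gr=1,th=0
[3] (1+8,0*2+1) = (9,1)
row: 8 vs 9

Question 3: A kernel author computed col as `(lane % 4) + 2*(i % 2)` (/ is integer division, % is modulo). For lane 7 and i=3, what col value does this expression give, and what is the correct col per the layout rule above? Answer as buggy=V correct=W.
`(lane % 4) + 2*(i % 2)`[7,3]⇒5
lane 7⇒7/4=1, 7 mod 4=3
i=3  r:1+8⇒9  c:2·3+1⇒7
col: 5 vs 7

buggy=5 correct=7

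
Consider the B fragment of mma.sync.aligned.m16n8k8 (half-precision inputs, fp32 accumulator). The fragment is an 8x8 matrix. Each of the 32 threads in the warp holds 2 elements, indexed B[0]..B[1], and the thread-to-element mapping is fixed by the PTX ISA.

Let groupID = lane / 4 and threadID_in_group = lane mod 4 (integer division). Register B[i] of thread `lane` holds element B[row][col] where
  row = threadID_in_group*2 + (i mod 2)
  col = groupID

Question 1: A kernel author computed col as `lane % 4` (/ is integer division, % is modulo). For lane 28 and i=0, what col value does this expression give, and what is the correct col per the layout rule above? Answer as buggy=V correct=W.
buggy=0 correct=7

`lane % 4`[28,0]->0
28: g=7,t=0
[0] (0*2+0,7) = (0,7)
col: 0 vs 7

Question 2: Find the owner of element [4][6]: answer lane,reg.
26,0

c=6→G=6  r=4→T=2,p=0
L=6*4+2=26  i=0=0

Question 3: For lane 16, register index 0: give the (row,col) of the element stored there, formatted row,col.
L=16→G=16>>2=4, T=16&3=0
[0]→row 0·2+0=0  col G=4

0,4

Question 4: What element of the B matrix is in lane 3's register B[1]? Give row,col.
3: g=0,t=3
[1] (3*2+1,0) = (7,0)

7,0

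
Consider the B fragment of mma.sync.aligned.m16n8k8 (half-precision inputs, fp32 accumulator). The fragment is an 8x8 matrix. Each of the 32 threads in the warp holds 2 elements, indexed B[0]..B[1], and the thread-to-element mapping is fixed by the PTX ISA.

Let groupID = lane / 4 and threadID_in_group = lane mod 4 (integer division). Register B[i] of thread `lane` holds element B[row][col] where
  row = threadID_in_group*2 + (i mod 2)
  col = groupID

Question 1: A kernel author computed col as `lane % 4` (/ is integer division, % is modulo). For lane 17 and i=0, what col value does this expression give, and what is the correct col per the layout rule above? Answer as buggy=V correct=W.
buggy=1 correct=4

`lane % 4`[17,0]->1
lane 17->17/4=4, 17 mod 4=1
i=0  r:2·1+0->2  c:4
col: 1 vs 4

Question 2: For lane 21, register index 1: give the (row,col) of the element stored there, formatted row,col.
3,5

lane 21->21/4=5, 21 mod 4=1
i=1  r:2·1+1->3  c:5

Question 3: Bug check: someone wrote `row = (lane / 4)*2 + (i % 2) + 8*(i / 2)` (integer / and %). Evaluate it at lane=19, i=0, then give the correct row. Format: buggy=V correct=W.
buggy=8 correct=6

`(lane / 4)*2 + (i % 2) + 8*(i / 2)`[19,0]->8
lane 19->19/4=4, 19 mod 4=3
i=0  r:2·3+0->6  c:4
row: 8 vs 6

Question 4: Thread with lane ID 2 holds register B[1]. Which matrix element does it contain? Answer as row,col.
5,0

lane 2->2/4=0, 2 mod 4=2
i=1  r:2·2+1->5  c:0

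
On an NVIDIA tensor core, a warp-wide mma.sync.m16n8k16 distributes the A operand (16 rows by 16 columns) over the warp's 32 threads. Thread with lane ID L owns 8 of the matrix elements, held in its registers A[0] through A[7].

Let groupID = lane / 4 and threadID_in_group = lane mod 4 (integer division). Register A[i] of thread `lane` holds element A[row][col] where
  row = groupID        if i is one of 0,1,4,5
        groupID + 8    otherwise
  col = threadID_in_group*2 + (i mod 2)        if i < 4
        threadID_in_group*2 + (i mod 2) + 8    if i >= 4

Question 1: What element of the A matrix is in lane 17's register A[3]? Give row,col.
lane 17⇒17/4=4, 17 mod 4=1
i=3  r:4+8⇒12  c:2·1+1+0⇒3

12,3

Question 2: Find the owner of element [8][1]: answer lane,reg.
0,3

r:8=>grp=0,rB=1  c:1=>cB=0,tig=0,lo=1
L=0*4+0=0  i=0*4+1*2+1=3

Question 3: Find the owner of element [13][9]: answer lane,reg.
r=13→G=5,rhi=1  c=9→chi=1,T=0,p=1
L=5*4+0=20  i=1*4+1*2+1=7

20,7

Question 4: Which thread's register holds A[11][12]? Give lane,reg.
14,6

r:11=>grp=3,rB=1  c:12=>cB=1,tig=2,lo=0
L=3*4+2=14  i=1*4+1*2+0=6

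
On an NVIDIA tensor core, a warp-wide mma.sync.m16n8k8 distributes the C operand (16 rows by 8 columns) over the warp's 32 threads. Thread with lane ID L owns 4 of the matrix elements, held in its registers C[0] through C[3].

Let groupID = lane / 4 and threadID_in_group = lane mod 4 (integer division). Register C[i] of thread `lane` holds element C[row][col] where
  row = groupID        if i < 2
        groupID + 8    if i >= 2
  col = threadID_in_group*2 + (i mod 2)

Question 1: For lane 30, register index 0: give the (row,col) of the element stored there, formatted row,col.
7,4

L=30→G=30>>2=7, T=30&3=2
[0]→row 7+0=7  col 2·2+0=4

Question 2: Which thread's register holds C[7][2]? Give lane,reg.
r:7=>grp=7,rB=0  c:2=>tig=1,lo=0
L=7*4+1=29  i=0*2+0=0

29,0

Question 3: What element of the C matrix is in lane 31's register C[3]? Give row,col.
lane 31: gr=7 (31/4), th=3 (31%4)
i=3: r=7+8=15, c=3*2+1=7

15,7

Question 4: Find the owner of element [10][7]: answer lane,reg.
r=10->g=2,rb=1  c=7->t=3,b0=1
L=2*4+3=11  i=1*2+1=3

11,3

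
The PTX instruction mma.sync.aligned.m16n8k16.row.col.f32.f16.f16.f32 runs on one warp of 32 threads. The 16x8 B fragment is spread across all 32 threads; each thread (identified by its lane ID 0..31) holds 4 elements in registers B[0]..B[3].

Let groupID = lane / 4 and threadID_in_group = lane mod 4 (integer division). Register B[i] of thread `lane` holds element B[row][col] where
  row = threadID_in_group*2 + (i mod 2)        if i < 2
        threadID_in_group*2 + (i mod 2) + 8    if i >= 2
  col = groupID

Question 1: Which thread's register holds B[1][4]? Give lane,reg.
c=4→G=4  r=1→rhi=0,T=0,p=1
L=4*4+0=16  i=0*2+1=1

16,1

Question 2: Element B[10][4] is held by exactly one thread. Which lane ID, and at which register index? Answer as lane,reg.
17,2

c=4⇒gr=4  r=10⇒Rb=1,th=1,odd=0
L=4*4+1=17  i=1*2+0=2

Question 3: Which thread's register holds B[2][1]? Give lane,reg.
5,0

c=1⇒gr=1  r=2⇒Rb=0,th=1,odd=0
L=1*4+1=5  i=0*2+0=0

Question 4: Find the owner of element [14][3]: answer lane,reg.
c=3⇒gr=3  r=14⇒Rb=1,th=3,odd=0
L=3*4+3=15  i=1*2+0=2

15,2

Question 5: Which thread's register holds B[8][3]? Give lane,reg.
c=3→G=3  r=8→rhi=1,T=0,p=0
L=3*4+0=12  i=1*2+0=2

12,2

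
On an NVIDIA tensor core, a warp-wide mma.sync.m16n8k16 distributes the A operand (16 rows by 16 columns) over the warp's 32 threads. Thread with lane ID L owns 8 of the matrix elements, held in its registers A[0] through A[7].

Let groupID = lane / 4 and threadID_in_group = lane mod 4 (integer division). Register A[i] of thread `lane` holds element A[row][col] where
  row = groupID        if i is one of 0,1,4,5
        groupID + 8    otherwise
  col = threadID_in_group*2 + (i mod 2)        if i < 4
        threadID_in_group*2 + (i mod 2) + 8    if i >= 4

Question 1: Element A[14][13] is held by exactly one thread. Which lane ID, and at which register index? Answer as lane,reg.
r=14→G=6,rhi=1  c=13→chi=1,T=2,p=1
L=6*4+2=26  i=1*4+1*2+1=7

26,7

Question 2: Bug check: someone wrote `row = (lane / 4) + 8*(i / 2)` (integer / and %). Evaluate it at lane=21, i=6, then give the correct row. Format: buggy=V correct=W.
buggy=29 correct=13

`(lane / 4) + 8*(i / 2)`[21,6]⇒29
L=21⇒gr=21>>2=5, th=21&3=1
[6]⇒row 5+8=13  col 1·2+0+8=10
row: 29 vs 13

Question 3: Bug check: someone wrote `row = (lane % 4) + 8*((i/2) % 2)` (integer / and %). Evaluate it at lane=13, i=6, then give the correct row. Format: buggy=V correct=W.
buggy=9 correct=11

`(lane % 4) + 8*((i/2) % 2)`[13,6]->9
lane 13: gid=3 (13/4), tid=1 (13%4)
i=6: r=3+8=11, c=1*2+0+8=10
row: 9 vs 11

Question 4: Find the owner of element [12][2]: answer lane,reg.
r=12→G=4,rhi=1  c=2→chi=0,T=1,p=0
L=4*4+1=17  i=0*4+1*2+0=2

17,2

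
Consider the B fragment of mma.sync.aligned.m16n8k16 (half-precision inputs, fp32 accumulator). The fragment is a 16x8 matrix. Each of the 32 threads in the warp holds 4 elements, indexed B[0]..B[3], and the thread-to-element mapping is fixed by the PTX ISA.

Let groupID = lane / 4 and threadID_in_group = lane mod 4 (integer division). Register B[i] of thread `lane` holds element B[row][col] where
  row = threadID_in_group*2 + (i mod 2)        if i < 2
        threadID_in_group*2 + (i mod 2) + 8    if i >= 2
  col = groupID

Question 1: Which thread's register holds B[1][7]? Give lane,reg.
c=7⇒gr=7  r=1⇒Rb=0,th=0,odd=1
L=7*4+0=28  i=0*2+1=1

28,1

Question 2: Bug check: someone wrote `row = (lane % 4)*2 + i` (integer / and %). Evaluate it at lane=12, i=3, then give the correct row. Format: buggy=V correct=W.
`(lane % 4)*2 + i`[12,3]⇒3
L=12⇒gr=12>>2=3, th=12&3=0
[3]⇒row 0·2+1+8=9  col gr=3
row: 3 vs 9

buggy=3 correct=9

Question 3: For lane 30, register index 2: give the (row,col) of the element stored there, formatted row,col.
lane 30: gid=7 (30/4), tid=2 (30%4)
i=2: r=2*2+0+8=12, c=gid=7

12,7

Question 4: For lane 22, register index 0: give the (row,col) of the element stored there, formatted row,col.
lane 22: g=5 (22/4), t=2 (22%4)
i=0: r=2*2+0+0=4, c=g=5

4,5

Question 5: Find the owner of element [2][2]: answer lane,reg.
c=2→G=2  r=2→rhi=0,T=1,p=0
L=2*4+1=9  i=0*2+0=0

9,0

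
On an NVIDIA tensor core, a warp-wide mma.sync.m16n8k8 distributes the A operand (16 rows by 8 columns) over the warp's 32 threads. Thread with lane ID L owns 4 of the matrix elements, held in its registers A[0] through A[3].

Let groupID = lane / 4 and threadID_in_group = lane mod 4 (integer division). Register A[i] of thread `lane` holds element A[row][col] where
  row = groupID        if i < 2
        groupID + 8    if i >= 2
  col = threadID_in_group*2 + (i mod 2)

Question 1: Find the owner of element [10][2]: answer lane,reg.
r=10→G=2,rhi=1  c=2→T=1,p=0
L=2*4+1=9  i=1*2+0=2

9,2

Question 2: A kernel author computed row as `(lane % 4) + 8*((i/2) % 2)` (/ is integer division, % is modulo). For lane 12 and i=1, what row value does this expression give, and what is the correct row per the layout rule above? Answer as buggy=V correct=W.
`(lane % 4) + 8*((i/2) % 2)`[12,1]⇒0
lane 12⇒12/4=3, 12 mod 4=0
i=1  r:3+0⇒3  c:2·0+1⇒1
row: 0 vs 3

buggy=0 correct=3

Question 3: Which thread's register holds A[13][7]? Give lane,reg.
r=13->g=5,rb=1  c=7->t=3,b0=1
L=5*4+3=23  i=1*2+1=3

23,3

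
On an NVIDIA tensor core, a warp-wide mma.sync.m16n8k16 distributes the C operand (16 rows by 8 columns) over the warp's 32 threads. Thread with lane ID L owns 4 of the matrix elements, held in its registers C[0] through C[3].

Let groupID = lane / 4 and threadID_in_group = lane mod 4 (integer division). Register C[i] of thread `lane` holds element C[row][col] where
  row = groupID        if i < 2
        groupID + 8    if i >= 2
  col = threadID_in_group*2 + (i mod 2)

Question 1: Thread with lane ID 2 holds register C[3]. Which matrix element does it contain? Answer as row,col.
8,5

lane 2->2/4=0, 2 mod 4=2
i=3  r:0+8->8  c:2·2+1->5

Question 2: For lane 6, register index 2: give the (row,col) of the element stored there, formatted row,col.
lane 6: G=1 (6/4), T=2 (6%4)
i=2: r=1+8=9, c=2*2+0=4

9,4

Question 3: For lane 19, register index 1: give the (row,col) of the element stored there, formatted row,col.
4,7

19: gr=4,th=3
[1] (4+0,3*2+1) = (4,7)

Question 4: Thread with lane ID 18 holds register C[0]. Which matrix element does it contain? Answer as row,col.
4,4

lane 18=>18/4=4, 18 mod 4=2
i=0  r:4+0=>4  c:2·2+0=>4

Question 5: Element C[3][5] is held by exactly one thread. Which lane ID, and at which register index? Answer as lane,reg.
r=3⇒gr=3,Rb=0  c=5⇒th=2,odd=1
L=3*4+2=14  i=0*2+1=1

14,1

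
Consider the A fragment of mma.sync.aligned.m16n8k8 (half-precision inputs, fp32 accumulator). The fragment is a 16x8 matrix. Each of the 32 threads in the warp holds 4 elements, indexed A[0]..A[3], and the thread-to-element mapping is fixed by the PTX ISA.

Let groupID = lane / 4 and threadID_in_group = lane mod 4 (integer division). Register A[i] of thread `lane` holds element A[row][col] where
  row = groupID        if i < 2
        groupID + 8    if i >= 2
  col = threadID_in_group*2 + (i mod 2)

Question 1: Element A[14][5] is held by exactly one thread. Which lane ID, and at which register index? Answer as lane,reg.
26,3

r=14->g=6,rb=1  c=5->t=2,b0=1
L=6*4+2=26  i=1*2+1=3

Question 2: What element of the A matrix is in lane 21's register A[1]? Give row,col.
lane 21->21/4=5, 21 mod 4=1
i=1  r:5+0->5  c:2·1+1->3

5,3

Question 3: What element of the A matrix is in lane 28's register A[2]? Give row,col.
28: gr=7,th=0
[2] (7+8,0*2+0) = (15,0)

15,0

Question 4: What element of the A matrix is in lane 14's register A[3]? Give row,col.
14: G=3,T=2
[3] (3+8,2*2+1) = (11,5)

11,5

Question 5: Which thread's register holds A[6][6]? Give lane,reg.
27,0

r=6->g=6,rb=0  c=6->t=3,b0=0
L=6*4+3=27  i=0*2+0=0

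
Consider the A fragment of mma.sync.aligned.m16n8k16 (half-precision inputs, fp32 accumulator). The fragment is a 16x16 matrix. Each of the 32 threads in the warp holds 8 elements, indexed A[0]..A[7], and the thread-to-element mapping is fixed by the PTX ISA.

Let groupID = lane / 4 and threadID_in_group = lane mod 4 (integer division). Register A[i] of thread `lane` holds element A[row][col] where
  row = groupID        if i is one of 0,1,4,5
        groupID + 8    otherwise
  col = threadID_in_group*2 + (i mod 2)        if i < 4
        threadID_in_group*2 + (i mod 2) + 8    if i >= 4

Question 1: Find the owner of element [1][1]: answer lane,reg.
r=1⇒gr=1,Rb=0  c=1⇒Cb=0,th=0,odd=1
L=1*4+0=4  i=0*4+0*2+1=1

4,1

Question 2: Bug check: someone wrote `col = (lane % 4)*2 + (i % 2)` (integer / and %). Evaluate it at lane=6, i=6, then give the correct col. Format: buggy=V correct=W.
`(lane % 4)*2 + (i % 2)`[6,6]→4
lane 6→6/4=1, 6 mod 4=2
i=6  r:1+8→9  c:2·2+0+8→12
col: 4 vs 12

buggy=4 correct=12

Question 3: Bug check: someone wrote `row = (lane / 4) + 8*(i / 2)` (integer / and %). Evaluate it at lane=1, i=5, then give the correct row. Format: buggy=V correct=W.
`(lane / 4) + 8*(i / 2)`[1,5]→16
1: G=0,T=1
[5] (0+0,1*2+1+8) = (0,11)
row: 16 vs 0

buggy=16 correct=0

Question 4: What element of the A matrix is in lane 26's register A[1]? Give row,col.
lane 26->26/4=6, 26 mod 4=2
i=1  r:6+0->6  c:2·2+1+0->5

6,5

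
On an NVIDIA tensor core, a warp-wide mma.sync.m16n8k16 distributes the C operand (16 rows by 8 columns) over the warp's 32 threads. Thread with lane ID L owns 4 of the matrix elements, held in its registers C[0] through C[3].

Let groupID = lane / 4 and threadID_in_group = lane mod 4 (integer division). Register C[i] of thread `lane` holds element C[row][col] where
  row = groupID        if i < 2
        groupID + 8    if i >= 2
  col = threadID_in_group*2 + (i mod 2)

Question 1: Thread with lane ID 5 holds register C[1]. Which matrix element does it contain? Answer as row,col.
1,3

L=5→G=5>>2=1, T=5&3=1
[1]→row 1+0=1  col 1·2+1=3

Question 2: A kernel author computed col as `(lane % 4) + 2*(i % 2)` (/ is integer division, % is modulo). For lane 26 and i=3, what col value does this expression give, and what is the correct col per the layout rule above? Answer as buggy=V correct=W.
buggy=4 correct=5

`(lane % 4) + 2*(i % 2)`[26,3]=>4
lane 26=>26/4=6, 26 mod 4=2
i=3  r:6+8=>14  c:2·2+1=>5
col: 4 vs 5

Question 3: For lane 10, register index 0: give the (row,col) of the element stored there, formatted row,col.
2,4

10: gr=2,th=2
[0] (2+0,2*2+0) = (2,4)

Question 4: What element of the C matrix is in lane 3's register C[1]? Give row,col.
3: gid=0,tid=3
[1] (0+0,3*2+1) = (0,7)

0,7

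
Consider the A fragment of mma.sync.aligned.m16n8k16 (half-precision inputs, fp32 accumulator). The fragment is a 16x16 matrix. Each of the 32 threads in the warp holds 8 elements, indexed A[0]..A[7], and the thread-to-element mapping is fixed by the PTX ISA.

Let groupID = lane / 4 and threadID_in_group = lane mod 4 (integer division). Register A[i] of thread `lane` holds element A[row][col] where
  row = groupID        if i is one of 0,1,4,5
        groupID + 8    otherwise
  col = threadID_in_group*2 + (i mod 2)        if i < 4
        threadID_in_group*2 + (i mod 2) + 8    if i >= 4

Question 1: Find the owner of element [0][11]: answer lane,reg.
r=0->g=0,rb=0  c=11->cb=1,t=1,b0=1
L=0*4+1=1  i=1*4+0*2+1=5

1,5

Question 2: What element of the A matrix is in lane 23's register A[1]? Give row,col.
5,7

L=23->g=23>>2=5, t=23&3=3
[1]->row 5+0=5  col 3·2+1+0=7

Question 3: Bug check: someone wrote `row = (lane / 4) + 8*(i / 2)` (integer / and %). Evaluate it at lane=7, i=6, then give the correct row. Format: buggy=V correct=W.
buggy=25 correct=9

`(lane / 4) + 8*(i / 2)`[7,6]->25
7: gid=1,tid=3
[6] (1+8,3*2+0+8) = (9,14)
row: 25 vs 9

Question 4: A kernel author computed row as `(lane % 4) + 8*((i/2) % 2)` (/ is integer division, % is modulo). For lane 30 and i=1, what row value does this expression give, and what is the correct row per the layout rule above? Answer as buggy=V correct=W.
buggy=2 correct=7

`(lane % 4) + 8*((i/2) % 2)`[30,1]=>2
L=30=>grp=30>>2=7, tig=30&3=2
[1]=>row 7+0=7  col 2·2+1+0=5
row: 2 vs 7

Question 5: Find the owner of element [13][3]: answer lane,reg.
21,3

r=13⇒gr=5,Rb=1  c=3⇒Cb=0,th=1,odd=1
L=5*4+1=21  i=0*4+1*2+1=3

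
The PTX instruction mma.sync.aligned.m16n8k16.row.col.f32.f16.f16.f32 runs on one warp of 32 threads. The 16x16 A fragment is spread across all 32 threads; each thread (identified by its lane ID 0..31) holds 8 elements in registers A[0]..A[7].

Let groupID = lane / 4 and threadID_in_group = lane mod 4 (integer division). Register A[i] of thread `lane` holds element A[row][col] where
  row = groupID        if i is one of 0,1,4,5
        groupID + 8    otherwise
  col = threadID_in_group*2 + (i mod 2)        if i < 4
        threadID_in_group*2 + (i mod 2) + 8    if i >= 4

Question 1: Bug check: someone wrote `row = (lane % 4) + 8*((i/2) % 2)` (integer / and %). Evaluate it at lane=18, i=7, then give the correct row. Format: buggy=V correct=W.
buggy=10 correct=12

`(lane % 4) + 8*((i/2) % 2)`[18,7]→10
lane 18: G=4 (18/4), T=2 (18%4)
i=7: r=4+8=12, c=2*2+1+8=13
row: 10 vs 12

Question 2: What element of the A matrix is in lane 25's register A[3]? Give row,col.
14,3

lane 25: gid=6 (25/4), tid=1 (25%4)
i=3: r=6+8=14, c=1*2+1+0=3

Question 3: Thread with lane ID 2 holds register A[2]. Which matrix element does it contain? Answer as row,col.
8,4

2: g=0,t=2
[2] (0+8,2*2+0+0) = (8,4)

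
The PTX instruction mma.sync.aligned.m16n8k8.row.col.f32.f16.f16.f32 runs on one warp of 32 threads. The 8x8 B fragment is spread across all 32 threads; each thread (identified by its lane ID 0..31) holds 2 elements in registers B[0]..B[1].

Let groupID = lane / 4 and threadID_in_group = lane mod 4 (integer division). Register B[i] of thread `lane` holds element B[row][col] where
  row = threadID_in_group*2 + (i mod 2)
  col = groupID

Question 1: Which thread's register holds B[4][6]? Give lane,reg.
26,0

c: 6->gid=6  r: 4->tid=2,i&1=0
L=6*4+2=26  i=0=0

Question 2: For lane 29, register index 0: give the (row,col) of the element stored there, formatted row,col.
29: gid=7,tid=1
[0] (1*2+0,7) = (2,7)

2,7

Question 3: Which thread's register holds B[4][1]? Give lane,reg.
c=1->g=1  r=4->t=2,b0=0
L=1*4+2=6  i=0=0

6,0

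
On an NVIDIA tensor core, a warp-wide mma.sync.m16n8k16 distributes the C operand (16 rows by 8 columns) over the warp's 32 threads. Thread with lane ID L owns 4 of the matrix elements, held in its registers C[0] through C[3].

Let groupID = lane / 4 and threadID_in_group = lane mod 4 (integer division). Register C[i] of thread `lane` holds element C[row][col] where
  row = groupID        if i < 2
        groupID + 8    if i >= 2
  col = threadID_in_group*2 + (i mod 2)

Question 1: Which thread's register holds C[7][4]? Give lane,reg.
30,0

r=7⇒gr=7,Rb=0  c=4⇒th=2,odd=0
L=7*4+2=30  i=0*2+0=0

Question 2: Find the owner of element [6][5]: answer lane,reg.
r: 6->gid=6,r8=0  c: 5->tid=2,i&1=1
L=6*4+2=26  i=0*2+1=1

26,1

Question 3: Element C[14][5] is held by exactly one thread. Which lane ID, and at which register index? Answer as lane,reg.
r=14->g=6,rb=1  c=5->t=2,b0=1
L=6*4+2=26  i=1*2+1=3

26,3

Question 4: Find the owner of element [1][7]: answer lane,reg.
r: 1->gid=1,r8=0  c: 7->tid=3,i&1=1
L=1*4+3=7  i=0*2+1=1

7,1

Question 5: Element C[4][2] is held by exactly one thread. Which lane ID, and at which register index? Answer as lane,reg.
r=4⇒gr=4,Rb=0  c=2⇒th=1,odd=0
L=4*4+1=17  i=0*2+0=0

17,0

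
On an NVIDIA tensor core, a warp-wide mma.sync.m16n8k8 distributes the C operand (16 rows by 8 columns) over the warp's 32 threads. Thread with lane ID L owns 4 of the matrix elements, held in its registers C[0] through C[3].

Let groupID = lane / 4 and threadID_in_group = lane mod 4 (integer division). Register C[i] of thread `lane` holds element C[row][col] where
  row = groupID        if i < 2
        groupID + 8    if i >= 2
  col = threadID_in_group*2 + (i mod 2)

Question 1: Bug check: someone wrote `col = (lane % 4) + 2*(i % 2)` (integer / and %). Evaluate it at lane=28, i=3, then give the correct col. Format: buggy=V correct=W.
`(lane % 4) + 2*(i % 2)`[28,3]⇒2
28: gr=7,th=0
[3] (7+8,0*2+1) = (15,1)
col: 2 vs 1

buggy=2 correct=1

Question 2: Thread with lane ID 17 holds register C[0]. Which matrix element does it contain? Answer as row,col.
4,2

L=17→G=17>>2=4, T=17&3=1
[0]→row 4+0=4  col 1·2+0=2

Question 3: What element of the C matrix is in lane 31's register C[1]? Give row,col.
7,7

lane 31: g=7 (31/4), t=3 (31%4)
i=1: r=7+0=7, c=3*2+1=7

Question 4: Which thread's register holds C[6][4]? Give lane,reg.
26,0

r=6->g=6,rb=0  c=4->t=2,b0=0
L=6*4+2=26  i=0*2+0=0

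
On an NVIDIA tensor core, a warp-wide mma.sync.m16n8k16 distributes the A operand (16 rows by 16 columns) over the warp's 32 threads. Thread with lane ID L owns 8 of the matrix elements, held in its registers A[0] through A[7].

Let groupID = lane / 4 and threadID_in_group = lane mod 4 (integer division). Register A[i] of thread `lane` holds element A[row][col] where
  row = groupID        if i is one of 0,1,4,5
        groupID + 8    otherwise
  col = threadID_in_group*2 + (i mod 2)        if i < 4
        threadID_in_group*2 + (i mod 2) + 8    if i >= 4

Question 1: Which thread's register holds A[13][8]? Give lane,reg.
20,6

r:13=>grp=5,rB=1  c:8=>cB=1,tig=0,lo=0
L=5*4+0=20  i=1*4+1*2+0=6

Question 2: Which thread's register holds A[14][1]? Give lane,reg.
r=14→G=6,rhi=1  c=1→chi=0,T=0,p=1
L=6*4+0=24  i=0*4+1*2+1=3

24,3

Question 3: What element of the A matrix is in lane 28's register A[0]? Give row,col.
7,0

28: gid=7,tid=0
[0] (7+0,0*2+0+0) = (7,0)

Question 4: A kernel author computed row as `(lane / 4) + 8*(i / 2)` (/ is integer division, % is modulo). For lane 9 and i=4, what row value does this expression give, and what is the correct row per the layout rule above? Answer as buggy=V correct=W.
`(lane / 4) + 8*(i / 2)`[9,4]=>18
9: grp=2,tig=1
[4] (2+0,1*2+0+8) = (2,10)
row: 18 vs 2

buggy=18 correct=2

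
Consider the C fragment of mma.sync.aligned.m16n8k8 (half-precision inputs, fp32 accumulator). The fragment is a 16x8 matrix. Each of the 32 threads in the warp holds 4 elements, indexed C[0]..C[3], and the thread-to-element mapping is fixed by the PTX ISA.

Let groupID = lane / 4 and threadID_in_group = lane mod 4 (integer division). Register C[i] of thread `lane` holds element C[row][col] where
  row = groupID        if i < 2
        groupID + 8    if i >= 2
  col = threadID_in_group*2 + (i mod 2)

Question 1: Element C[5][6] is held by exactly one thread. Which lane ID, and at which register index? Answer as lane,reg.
r=5->g=5,rb=0  c=6->t=3,b0=0
L=5*4+3=23  i=0*2+0=0

23,0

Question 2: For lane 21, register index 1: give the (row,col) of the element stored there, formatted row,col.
5,3

lane 21: G=5 (21/4), T=1 (21%4)
i=1: r=5+0=5, c=1*2+1=3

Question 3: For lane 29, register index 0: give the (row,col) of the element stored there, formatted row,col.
7,2

lane 29: grp=7 (29/4), tig=1 (29%4)
i=0: r=7+0=7, c=1*2+0=2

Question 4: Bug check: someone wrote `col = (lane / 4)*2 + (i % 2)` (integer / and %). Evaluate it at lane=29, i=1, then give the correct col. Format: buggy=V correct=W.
`(lane / 4)*2 + (i % 2)`[29,1]->15
L=29->g=29>>2=7, t=29&3=1
[1]->row 7+0=7  col 1·2+1=3
col: 15 vs 3

buggy=15 correct=3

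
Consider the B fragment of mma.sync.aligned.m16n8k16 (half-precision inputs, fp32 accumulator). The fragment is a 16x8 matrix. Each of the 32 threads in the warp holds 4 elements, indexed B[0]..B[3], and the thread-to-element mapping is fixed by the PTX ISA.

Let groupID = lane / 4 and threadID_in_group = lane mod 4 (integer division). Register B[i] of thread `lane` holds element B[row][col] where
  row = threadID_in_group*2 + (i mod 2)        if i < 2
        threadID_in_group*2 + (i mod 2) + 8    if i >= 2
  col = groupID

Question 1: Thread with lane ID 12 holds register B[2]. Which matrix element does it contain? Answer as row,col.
lane 12->12/4=3, 12 mod 4=0
i=2  r:2·0+0+8->8  c:3

8,3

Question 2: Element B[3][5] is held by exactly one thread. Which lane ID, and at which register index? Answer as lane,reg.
c=5→G=5  r=3→rhi=0,T=1,p=1
L=5*4+1=21  i=0*2+1=1

21,1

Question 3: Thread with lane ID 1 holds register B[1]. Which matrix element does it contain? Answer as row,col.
lane 1: G=0 (1/4), T=1 (1%4)
i=1: r=1*2+1+0=3, c=G=0

3,0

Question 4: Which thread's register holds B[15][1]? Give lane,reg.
7,3

c=1->g=1  r=15->rb=1,t=3,b0=1
L=1*4+3=7  i=1*2+1=3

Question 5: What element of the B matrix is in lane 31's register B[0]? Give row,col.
31: gr=7,th=3
[0] (3*2+0+0,7) = (6,7)

6,7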